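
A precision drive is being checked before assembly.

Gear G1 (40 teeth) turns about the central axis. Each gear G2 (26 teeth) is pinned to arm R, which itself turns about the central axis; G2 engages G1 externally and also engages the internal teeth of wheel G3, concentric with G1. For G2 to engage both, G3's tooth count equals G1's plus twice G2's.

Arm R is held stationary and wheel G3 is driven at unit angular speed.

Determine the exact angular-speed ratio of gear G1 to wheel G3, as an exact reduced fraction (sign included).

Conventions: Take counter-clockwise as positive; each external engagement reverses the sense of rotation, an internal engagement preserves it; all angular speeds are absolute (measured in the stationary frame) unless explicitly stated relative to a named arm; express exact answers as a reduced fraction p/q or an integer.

-23/10

class = planetary set [G3 = 40+2·26 = 92; Willis about the carrier]
ring teeth: 40 + 2·26 = 92
40(ω_sun−ω_arm) = −92(ω_ring−ω_arm),  ω_arm = 0, ω_ring = 1
ω_sun = 0 − (92/40)(1−0) = -23/10
ω_out/ω_in = -23/10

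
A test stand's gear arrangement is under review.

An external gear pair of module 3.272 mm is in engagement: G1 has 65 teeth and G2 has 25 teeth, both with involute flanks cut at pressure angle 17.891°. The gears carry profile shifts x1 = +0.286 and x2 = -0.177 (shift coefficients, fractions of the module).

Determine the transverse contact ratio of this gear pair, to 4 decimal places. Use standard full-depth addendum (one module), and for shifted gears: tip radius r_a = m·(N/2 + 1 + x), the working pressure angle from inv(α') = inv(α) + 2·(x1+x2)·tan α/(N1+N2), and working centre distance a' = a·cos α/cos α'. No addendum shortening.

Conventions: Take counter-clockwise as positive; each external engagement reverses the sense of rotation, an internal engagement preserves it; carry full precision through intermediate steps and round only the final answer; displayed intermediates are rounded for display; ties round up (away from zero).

1.8154

topology: single-mesh involute geometry — m = 3.272, 65T/25T pair
base radii: r_b1 = 101.197682, r_b2 = 38.922185
tip radii: r_a1 = 110.547792, r_a2 = 43.592856
inv(α') = inv(17.891°) + 2·(+0.286-0.177)·tan α/(65+25) = 0.01134282  ⇒  α' = 18.31031°
a' = a·cos α / cos α' = 147.2400·cos 17.891°/cos 18.31031° = 147.592636
action lengths: √(r_a1²−r_b1²) = 44.495433, √(r_a2²−r_b2²) = 19.631622
base pitch p_b = π·m·cos α = 9.782212
CR = (44.495433 + 19.631622 − 147.592636·sin 18.31031°)/9.782212 = 1.815424
contact ratio ≈ 1.8154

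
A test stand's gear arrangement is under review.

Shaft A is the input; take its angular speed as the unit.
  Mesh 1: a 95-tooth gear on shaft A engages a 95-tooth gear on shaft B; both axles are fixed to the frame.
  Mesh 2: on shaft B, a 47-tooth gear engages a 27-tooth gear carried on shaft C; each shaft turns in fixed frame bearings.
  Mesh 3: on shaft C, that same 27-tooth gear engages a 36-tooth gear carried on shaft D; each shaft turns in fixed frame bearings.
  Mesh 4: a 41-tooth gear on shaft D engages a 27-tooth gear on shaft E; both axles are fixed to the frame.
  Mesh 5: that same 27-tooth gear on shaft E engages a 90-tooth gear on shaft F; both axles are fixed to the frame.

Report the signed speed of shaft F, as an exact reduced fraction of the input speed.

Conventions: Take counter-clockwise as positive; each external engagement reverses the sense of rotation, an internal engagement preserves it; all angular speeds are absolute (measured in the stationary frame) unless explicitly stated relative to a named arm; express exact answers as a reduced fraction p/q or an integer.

5-mesh fixed-axis compound train (all bearings frame-fixed)
mesh 1 [95T→95T]: |ω|/ω_in = 1×95/95 = 1, sense flips to −
mesh 2 [47T→27T]: |ω|/ω_in = 1×47/27 = 47/27, sense flips to +
mesh 3 [27T→36T]: |ω|/ω_in = (47/27)×27/36 = 47/36, sense flips to −
mesh 4 [41T→27T]: |ω|/ω_in = (47/36)×41/27 = 1927/972, sense flips to +
mesh 5 [27T→90T]: |ω|/ω_in = (1927/972)×27/90 = 1927/3240, sense flips to −
signed output speed (× input speed) = -1927/3240

-1927/3240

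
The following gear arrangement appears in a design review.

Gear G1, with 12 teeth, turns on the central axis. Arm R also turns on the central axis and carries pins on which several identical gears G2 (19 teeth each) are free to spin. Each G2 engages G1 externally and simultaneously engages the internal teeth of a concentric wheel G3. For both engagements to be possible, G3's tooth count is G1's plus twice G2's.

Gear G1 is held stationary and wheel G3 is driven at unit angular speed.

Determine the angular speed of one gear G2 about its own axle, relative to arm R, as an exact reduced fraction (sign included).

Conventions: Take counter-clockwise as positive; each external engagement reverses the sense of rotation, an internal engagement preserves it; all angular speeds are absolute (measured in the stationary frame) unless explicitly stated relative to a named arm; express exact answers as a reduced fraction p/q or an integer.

planetary set (12T centre, 19T on arm, 50T internal) — Willis relation
ring teeth: 12 + 2·19 = 50
12(ω_sun−ω_arm) = −50(ω_ring−ω_arm),  ω_sun = 0, ω_ring = 1
12(0−ω_arm) = −50(1−ω_arm)  ⇒  62·ω_arm = 50  ⇒  ω_arm = 25/31
sun–planet mesh: 12·(0−25/31) = −19·(ω_p−ω_arm)  ⇒  ω_p−ω_arm = 300/589
exact speed ratio = 300/589

300/589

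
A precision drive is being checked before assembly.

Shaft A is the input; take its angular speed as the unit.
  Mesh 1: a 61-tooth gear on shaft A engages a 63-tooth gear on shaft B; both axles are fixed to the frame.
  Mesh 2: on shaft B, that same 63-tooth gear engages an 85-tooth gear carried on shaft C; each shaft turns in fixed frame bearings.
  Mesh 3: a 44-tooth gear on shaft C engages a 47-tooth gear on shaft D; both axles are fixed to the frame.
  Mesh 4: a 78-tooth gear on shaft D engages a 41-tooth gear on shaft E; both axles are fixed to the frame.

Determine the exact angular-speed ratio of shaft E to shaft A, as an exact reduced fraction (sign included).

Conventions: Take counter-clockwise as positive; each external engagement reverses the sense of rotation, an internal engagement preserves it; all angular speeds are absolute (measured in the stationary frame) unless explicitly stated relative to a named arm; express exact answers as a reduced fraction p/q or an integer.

209352/163795

class = fixed-axis compound train [4 meshes; 4 ratios multiply, 4 sense flips]
mesh 1 [61T→63T]: running ratio 61/63, sense −
mesh 2 [63T→85T]: running ratio 61/85, sense +
mesh 3 [44T→47T]: running ratio 2684/3995, sense −
mesh 4 [78T→41T]: running ratio 209352/163795, sense +
ω_out/ω_in = 209352/163795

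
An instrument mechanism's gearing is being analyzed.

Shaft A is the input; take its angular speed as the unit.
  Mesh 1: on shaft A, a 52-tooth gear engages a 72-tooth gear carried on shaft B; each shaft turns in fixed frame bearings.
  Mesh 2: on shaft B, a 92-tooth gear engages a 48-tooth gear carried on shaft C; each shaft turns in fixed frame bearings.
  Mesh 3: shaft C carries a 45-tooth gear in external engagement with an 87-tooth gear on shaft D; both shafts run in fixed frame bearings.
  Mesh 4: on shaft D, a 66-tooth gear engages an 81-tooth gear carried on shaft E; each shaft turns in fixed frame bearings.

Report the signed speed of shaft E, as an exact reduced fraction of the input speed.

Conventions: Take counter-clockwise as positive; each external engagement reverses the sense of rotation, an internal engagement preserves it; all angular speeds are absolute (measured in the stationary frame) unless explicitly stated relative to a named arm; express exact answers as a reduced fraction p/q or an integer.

16445/28188

4-mesh fixed-axis compound train (all bearings frame-fixed)
mesh 1 [52T→72T]: |ω|/ω_in = 1×52/72 = 13/18, sense flips to −
mesh 2 [92T→48T]: |ω|/ω_in = (13/18)×92/48 = 299/216, sense flips to +
mesh 3 [45T→87T]: |ω|/ω_in = (299/216)×45/87 = 1495/2088, sense flips to −
mesh 4 [66T→81T]: |ω|/ω_in = (1495/2088)×66/81 = 16445/28188, sense flips to +
signed output speed (× input speed) = 16445/28188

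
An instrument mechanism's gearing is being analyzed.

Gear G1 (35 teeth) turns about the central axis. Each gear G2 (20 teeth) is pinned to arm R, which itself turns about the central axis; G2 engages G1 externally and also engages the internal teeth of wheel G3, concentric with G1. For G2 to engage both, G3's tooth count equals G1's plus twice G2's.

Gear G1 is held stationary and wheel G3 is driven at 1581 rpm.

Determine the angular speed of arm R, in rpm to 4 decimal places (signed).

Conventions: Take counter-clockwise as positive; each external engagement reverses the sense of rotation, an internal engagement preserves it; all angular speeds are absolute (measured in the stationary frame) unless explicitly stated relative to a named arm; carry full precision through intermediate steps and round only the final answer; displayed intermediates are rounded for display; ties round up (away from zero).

class = planetary set [G3 = 35+2·20 = 75; Willis about the carrier]
normalise by the input: solve with ω_ring = 1, then scale by 1581 rpm
ring teeth: 35 + 2·20 = 75
35(ω_sun−ω_arm) = −75(ω_ring−ω_arm),  ω_sun = 0, ω_ring = 1
35(0−ω_arm) = −75(1−ω_arm)  ⇒  110·ω_arm = 75  ⇒  ω_arm = 15/22
scale: ω_arm = 15/22 × 1581 rpm = +1077.9545 rpm

+1077.9545 rpm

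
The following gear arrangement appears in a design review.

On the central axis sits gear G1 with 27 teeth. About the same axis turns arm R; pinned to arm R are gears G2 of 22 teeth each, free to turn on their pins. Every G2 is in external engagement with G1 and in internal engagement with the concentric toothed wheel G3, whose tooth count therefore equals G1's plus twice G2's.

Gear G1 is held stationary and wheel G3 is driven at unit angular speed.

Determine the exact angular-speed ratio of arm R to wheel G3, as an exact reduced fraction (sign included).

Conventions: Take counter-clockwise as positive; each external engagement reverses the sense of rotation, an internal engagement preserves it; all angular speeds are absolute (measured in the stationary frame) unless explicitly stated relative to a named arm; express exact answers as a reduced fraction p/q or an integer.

recognized (axles ride arm R): planetary set, 27/22/71 teeth
ring teeth: 27 + 2·22 = 71
27(ω_sun−ω_arm) = −71(ω_ring−ω_arm),  ω_sun = 0, ω_ring = 1
27(0−ω_arm) = −71(1−ω_arm)  ⇒  98·ω_arm = 71  ⇒  ω_arm = 71/98
ω_out/ω_in = 71/98

71/98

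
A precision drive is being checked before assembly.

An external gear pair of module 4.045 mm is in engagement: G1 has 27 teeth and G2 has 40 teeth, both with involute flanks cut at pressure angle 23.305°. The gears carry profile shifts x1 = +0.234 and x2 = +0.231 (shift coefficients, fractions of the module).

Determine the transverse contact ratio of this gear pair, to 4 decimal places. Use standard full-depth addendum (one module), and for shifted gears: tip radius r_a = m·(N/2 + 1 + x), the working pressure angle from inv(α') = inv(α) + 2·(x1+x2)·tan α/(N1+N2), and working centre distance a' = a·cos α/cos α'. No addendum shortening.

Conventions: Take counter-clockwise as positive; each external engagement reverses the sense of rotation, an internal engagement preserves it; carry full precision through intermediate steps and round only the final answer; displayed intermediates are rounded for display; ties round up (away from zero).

1.4751

class = single-mesh tooth geometry [involute pair 27T × 40T, m = 4.045]
base radii: r_b1 = 50.152176, r_b2 = 74.299519
tip radii: r_a1 = 59.599030, r_a2 = 85.879395
inv(α') = inv(23.305°) + 2·(+0.234+0.231)·tan α/(27+40) = 0.03000188  ⇒  α' = 25.00699°
a' = a·cos α / cos α' = 135.5075·cos 23.305°/cos 25.00699° = 137.325065
action lengths: √(r_a1²−r_b1²) = 32.199436, √(r_a2²−r_b2²) = 43.067991
base pitch p_b = π·m·cos α = 11.670941
CR = (32.199436 + 43.067991 − 137.325065·sin 25.00699°)/11.670941 = 1.475131
contact ratio ≈ 1.4751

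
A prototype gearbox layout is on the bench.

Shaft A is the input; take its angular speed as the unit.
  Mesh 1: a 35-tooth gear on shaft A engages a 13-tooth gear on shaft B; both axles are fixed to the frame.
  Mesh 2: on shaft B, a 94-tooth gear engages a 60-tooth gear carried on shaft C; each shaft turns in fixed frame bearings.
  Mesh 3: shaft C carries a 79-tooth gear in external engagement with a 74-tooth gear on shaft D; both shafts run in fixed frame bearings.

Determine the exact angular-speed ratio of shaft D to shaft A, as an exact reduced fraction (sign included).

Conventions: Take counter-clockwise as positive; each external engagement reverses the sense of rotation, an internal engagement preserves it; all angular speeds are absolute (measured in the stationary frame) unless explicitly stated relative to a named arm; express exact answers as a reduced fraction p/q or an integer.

-25991/5772

class = fixed-axis compound train [3 meshes; 3 ratios multiply, 3 sense flips]
mesh 1 [35T→13T]: running ratio 35/13, sense −
mesh 2 [94T→60T]: running ratio 329/78, sense +
mesh 3 [79T→74T]: running ratio 25991/5772, sense −
ω_out/ω_in = -25991/5772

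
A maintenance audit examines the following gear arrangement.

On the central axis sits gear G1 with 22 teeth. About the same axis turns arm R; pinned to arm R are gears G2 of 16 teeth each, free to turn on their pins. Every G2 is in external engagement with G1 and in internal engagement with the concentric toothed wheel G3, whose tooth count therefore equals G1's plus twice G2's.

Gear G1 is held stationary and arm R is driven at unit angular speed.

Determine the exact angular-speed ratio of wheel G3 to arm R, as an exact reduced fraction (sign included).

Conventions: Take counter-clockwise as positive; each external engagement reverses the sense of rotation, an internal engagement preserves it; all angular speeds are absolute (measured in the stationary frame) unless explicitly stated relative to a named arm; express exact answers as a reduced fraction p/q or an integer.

recognized (axles ride arm R): planetary set, 22/16/54 teeth
ring teeth: 22 + 2·16 = 54
22(ω_sun−ω_arm) = −54(ω_ring−ω_arm),  ω_sun = 0, ω_arm = 1
ω_ring = 1 − (22/54)(0−1) = 38/27
ω_out/ω_in = 38/27

38/27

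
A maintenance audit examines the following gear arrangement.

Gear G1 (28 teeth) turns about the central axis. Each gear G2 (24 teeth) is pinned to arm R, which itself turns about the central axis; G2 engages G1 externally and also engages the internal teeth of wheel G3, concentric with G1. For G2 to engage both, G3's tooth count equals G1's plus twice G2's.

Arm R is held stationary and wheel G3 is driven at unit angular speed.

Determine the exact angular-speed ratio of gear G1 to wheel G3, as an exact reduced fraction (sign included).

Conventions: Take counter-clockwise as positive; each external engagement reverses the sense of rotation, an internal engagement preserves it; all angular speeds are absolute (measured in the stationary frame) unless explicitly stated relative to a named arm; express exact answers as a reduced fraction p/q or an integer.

-19/7

topology: planetary set — G1 28T / G2 24T / G3 76T, arm = carrier (Willis)
ring teeth: 28 + 2·24 = 76
28(ω_sun−ω_arm) = −76(ω_ring−ω_arm),  ω_arm = 0, ω_ring = 1
ω_sun = 0 − (76/28)(1−0) = -19/7
ω_out/ω_in = -19/7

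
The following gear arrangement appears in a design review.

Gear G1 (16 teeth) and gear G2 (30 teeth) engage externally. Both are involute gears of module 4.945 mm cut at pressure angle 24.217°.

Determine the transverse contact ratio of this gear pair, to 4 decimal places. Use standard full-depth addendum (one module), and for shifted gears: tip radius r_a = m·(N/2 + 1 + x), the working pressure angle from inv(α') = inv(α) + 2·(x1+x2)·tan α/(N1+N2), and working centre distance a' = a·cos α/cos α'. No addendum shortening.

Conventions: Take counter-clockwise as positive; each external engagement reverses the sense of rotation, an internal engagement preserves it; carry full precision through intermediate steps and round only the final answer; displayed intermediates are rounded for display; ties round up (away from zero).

1.4426

class = single-mesh tooth geometry [involute pair 16T × 30T, m = 4.945]
base radii: r_b1 = 36.078659, r_b2 = 67.647485
tip radii: r_a1 = 44.505000, r_a2 = 79.120000
no profile shift: α' = α, a' = a
action lengths: √(r_a1²−r_b1²) = 26.058116, √(r_a2²−r_b2²) = 41.034037
base pitch p_b = π·m·cos α = 14.168056
CR = (26.058116 + 41.034037 − 113.735000·sin 24.21700°)/14.168056 = 1.442596
contact ratio ≈ 1.4426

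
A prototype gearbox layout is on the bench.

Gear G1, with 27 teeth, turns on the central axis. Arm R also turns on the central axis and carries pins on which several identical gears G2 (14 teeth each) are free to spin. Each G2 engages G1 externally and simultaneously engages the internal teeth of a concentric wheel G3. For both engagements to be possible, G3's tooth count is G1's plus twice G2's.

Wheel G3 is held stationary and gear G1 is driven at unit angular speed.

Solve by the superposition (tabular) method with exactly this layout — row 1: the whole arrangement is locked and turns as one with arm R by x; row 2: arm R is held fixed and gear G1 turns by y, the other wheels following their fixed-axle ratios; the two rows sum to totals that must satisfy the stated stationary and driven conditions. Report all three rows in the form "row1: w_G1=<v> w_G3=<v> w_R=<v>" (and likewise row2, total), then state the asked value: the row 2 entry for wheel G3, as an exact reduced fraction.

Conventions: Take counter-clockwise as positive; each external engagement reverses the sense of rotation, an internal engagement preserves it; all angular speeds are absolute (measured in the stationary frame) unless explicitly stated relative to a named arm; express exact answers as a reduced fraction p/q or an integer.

recognized (axles ride arm R): planetary set, 27/14/55 teeth
row 1 (train locked, turned with arm): all members turn x
row 2: sun turns y, ring = −(27/55)·y, arm 0
boundary: total ω_ring = x − (27/55)·y = 0 and total ω_sun = x + y = 1  ⇒  y = 55/82, x = 27/82
row 2 ring = −(27/55)·55/82 = -27/82
totals (row 1 + row 2): sun 27/82 + 55/82 = 1, ring 27/82 + (-27/82) = 0, arm 27/82 + 0 = 27/82
asked cell (row2, ring) = -27/82

row1: w_G1=27/82 w_G3=27/82 w_R=27/82
row2: w_G1=55/82 w_G3=-27/82 w_R=0
total: w_G1=1 w_G3=0 w_R=27/82
asked value: -27/82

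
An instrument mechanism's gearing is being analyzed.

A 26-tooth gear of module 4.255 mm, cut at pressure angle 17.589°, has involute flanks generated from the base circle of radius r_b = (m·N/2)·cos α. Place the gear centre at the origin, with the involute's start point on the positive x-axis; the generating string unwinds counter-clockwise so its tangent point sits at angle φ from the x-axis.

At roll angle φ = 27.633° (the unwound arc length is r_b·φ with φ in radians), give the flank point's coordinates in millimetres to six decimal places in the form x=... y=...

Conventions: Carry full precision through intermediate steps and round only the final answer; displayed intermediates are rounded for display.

x=58.509326 y=1.926232

class = single-mesh tooth geometry [base-circle involute, m = 4.255, 26T]
pitch radius r_p = m·N/2 = 4.255·26/2 = 55.315000
base radius r_b = r_p·cos α = 55.315000·cos 17.589° = 52.728952
roll angle φ = 27.633° = 0.48228683 rad
x = r_b·(cos φ + φ·sin φ) = 58.509326
y = r_b·(sin φ − φ·cos φ) = 1.926232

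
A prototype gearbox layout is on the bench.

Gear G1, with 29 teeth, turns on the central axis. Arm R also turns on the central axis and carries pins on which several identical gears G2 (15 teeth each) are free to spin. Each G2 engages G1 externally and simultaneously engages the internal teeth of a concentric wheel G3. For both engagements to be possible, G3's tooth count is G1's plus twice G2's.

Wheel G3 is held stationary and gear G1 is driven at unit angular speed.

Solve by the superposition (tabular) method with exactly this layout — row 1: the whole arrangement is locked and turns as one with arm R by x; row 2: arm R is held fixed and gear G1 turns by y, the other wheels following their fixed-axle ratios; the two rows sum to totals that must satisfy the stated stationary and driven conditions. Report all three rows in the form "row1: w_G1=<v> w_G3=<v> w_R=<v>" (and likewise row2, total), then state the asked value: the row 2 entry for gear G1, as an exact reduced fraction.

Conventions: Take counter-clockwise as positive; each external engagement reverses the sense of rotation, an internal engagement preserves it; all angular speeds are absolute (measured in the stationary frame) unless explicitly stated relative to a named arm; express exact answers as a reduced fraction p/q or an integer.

class = planetary set [G3 = 29+2·15 = 59; Willis about the carrier]
superposition row 1 [locked train]: every member turns x
row 2: sun turns y, ring = −(29/59)·y, arm 0
boundary: total ω_ring = x − (29/59)·y = 0 and total ω_sun = x + y = 1  ⇒  y = 59/88, x = 29/88
row 2 ring = −(29/59)·59/88 = -29/88
totals (row 1 + row 2): sun 29/88 + 59/88 = 1, ring 29/88 + (-29/88) = 0, arm 29/88 + 0 = 29/88
asked cell (row2, sun) = 59/88

row1: w_G1=29/88 w_G3=29/88 w_R=29/88
row2: w_G1=59/88 w_G3=-29/88 w_R=0
total: w_G1=1 w_G3=0 w_R=29/88
asked value: 59/88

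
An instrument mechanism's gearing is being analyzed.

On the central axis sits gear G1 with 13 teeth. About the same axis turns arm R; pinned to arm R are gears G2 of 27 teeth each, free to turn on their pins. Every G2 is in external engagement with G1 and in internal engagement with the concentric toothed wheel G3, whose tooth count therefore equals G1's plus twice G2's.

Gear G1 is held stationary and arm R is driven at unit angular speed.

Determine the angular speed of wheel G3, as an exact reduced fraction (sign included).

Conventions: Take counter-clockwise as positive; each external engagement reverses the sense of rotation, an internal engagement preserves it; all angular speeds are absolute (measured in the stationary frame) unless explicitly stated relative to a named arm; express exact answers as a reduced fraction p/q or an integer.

80/67

topology: planetary set — G1 13T / G2 27T / G3 67T, arm = carrier (Willis)
ring teeth: 13 + 2·27 = 67
13(ω_sun−ω_arm) = −67(ω_ring−ω_arm),  ω_sun = 0, ω_arm = 1
ω_ring = 1 − (13/67)(0−1) = 80/67
exact speed ratio = 80/67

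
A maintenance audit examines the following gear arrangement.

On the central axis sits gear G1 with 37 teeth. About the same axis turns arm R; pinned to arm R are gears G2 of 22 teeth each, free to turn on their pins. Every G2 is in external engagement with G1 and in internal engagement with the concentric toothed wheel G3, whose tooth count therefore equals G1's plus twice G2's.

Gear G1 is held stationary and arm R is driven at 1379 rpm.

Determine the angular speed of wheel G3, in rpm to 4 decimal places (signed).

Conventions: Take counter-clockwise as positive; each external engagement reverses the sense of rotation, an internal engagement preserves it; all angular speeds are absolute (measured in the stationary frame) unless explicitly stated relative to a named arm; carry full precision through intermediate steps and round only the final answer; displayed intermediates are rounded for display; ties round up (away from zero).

+2008.9136 rpm

class = planetary set [G3 = 37+2·22 = 81; Willis about the carrier]
normalise by the input: solve with ω_arm = 1, then scale by 1379 rpm
ring teeth: 37 + 2·22 = 81
37(ω_sun−ω_arm) = −81(ω_ring−ω_arm),  ω_sun = 0, ω_arm = 1
ω_ring = 1 − (37/81)(0−1) = 118/81
scale: ω_ring = 118/81 × 1379 rpm = +2008.9136 rpm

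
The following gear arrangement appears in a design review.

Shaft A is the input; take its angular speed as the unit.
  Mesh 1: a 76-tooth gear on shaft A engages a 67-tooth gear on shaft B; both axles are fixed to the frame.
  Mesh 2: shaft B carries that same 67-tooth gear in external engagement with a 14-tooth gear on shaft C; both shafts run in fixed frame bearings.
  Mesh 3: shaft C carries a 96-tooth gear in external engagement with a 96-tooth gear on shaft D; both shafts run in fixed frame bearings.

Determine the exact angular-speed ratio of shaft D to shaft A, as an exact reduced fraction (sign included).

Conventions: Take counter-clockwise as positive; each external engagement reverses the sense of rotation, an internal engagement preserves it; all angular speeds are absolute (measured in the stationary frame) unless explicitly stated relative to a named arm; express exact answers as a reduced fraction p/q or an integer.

-38/7

class = fixed-axis compound train [3 meshes; 3 ratios multiply, 3 sense flips]
mesh 1 [76T→67T]: running ratio 76/67, sense −
mesh 2 [67T→14T]: running ratio 38/7, sense +
mesh 3 [96T→96T]: running ratio 38/7, sense −
ω_out/ω_in = -38/7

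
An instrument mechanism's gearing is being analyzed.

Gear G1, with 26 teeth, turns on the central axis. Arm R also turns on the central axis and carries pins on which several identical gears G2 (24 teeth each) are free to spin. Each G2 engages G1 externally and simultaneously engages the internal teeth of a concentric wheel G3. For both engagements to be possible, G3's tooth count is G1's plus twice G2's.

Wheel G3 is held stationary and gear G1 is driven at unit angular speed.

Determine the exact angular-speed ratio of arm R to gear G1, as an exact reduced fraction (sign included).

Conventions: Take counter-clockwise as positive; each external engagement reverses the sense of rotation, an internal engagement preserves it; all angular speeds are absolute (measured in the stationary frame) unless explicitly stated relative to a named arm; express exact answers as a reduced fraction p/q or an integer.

class = planetary set [G3 = 26+2·24 = 74; Willis about the carrier]
ring teeth: 26 + 2·24 = 74
26(ω_sun−ω_arm) = −74(ω_ring−ω_arm),  ω_ring = 0, ω_sun = 1
26(1−ω_arm) = −74(0−ω_arm)  ⇒  100·ω_arm = 26  ⇒  ω_arm = 13/50
ω_out/ω_in = 13/50

13/50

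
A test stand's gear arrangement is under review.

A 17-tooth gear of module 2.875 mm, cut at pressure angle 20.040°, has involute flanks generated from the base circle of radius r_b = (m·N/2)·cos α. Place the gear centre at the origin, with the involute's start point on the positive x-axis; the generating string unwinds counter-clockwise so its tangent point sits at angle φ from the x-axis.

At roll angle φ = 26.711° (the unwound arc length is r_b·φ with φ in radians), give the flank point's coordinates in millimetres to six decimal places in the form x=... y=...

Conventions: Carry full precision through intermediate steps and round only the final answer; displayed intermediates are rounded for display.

class = single-mesh tooth geometry [base-circle involute, m = 2.875, 17T]
pitch radius r_p = m·N/2 = 2.875·17/2 = 24.437500
base radius r_b = r_p·cos α = 24.437500·cos 20.040° = 22.957898
roll angle φ = 26.711° = 0.46619490 rad
x = r_b·(cos φ + φ·sin φ) = 25.318780
y = r_b·(sin φ − φ·cos φ) = 0.758656

x=25.318780 y=0.758656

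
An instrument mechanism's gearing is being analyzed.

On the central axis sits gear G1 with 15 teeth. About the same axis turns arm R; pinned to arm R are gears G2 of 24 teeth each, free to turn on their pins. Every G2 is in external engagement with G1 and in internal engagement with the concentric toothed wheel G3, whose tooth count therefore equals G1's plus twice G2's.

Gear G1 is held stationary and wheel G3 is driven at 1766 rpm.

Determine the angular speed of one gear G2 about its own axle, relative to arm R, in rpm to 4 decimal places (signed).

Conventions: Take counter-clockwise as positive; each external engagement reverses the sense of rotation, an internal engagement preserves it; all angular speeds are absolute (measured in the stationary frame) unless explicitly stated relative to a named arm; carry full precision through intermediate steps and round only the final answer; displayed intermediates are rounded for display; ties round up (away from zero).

+891.4904 rpm

class = planetary set [G3 = 15+2·24 = 63; Willis about the carrier]
normalise by the input: solve with ω_ring = 1, then scale by 1766 rpm
ring teeth: 15 + 2·24 = 63
15(ω_sun−ω_arm) = −63(ω_ring−ω_arm),  ω_sun = 0, ω_ring = 1
15(0−ω_arm) = −63(1−ω_arm)  ⇒  78·ω_arm = 63  ⇒  ω_arm = 21/26
sun–planet mesh: 15·(0−21/26) = −24·(ω_p−ω_arm)  ⇒  ω_p−ω_arm = 105/208
scale: ω_p−ω_arm = 105/208 × 1766 rpm = +891.4904 rpm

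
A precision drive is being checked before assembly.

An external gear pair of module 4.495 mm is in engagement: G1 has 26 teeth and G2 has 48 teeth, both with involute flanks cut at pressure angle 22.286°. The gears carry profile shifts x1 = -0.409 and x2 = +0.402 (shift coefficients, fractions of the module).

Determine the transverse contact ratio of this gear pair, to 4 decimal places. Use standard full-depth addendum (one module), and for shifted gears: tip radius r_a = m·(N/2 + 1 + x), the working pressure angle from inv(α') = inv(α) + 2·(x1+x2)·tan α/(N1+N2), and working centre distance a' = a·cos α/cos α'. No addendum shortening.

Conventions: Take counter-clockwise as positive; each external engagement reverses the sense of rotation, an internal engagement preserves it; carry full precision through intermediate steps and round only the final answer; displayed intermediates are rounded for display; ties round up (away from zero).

1.5982

recognized (one external pair, fixed centres): single-mesh tooth geometry, m = 4.495, N1 = 26, N2 = 48
base radii: r_b1 = 54.070046, r_b2 = 99.821624
tip radii: r_a1 = 61.091545, r_a2 = 114.181990
inv(α') = inv(22.286°) + 2·(-0.409+0.402)·tan α/(26+48) = 0.02080286  ⇒  α' = 22.25952°
a' = a·cos α / cos α' = 166.3150·cos 22.286°/cos 22.25952° = 166.283517
action lengths: √(r_a1²−r_b1²) = 28.436015, √(r_a2²−r_b2²) = 55.436182
base pitch p_b = π·m·cos α = 13.066620
CR = (28.436015 + 55.436182 − 166.283517·sin 22.25952°)/13.066620 = 1.598241
contact ratio ≈ 1.5982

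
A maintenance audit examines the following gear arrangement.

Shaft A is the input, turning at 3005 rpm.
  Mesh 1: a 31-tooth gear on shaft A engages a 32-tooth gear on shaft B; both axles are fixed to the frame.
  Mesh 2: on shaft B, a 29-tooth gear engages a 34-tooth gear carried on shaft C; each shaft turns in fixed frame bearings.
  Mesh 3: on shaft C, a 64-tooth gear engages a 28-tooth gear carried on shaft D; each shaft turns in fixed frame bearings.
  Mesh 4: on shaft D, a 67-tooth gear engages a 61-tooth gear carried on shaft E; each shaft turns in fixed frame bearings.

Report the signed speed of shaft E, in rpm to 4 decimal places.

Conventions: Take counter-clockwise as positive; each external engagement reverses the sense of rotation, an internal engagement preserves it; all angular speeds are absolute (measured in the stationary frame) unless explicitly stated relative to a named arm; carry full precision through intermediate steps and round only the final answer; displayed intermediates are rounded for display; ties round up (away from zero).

recognized (5 fixed axles, 4 meshes): fixed-axis compound train
mesh 1 [31T→32T]: ω = 3005.0000×31/32 = 2911.0938 rpm, sense flips to −
mesh 2 [29T→34T]: ω = 2911.0938×29/34 = 2482.9917 rpm, sense flips to +
mesh 3 [64T→28T]: ω = 2482.9917×64/28 = 5675.4097 rpm, sense flips to −
mesh 4 [67T→61T]: ω = 5675.4097×67/61 = 6233.6467 rpm, sense flips to +
signed output speed = +6233.6467 rpm

+6233.6467 rpm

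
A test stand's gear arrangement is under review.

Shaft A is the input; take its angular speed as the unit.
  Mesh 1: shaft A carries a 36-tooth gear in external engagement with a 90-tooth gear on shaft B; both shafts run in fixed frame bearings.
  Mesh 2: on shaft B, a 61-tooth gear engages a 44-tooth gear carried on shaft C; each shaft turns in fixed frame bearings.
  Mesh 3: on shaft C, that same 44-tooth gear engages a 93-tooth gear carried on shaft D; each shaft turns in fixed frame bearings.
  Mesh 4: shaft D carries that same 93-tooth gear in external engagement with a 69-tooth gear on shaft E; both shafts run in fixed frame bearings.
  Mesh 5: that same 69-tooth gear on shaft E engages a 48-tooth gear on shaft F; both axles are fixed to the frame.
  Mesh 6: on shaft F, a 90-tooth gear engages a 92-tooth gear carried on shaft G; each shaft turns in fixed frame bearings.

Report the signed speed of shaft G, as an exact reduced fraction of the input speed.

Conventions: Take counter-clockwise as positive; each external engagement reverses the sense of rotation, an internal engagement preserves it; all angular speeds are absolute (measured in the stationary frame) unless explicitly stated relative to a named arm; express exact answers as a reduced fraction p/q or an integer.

6-mesh fixed-axis compound train (all bearings frame-fixed)
mesh 1 [36T→90T]: |ω|/ω_in = 1×36/90 = 2/5, sense flips to −
mesh 2 [61T→44T]: |ω|/ω_in = (2/5)×61/44 = 61/110, sense flips to +
mesh 3 [44T→93T]: |ω|/ω_in = (61/110)×44/93 = 122/465, sense flips to −
mesh 4 [93T→69T]: |ω|/ω_in = (122/465)×93/69 = 122/345, sense flips to +
mesh 5 [69T→48T]: |ω|/ω_in = (122/345)×69/48 = 61/120, sense flips to −
mesh 6 [90T→92T]: |ω|/ω_in = (61/120)×90/92 = 183/368, sense flips to +
signed output speed (× input speed) = 183/368

183/368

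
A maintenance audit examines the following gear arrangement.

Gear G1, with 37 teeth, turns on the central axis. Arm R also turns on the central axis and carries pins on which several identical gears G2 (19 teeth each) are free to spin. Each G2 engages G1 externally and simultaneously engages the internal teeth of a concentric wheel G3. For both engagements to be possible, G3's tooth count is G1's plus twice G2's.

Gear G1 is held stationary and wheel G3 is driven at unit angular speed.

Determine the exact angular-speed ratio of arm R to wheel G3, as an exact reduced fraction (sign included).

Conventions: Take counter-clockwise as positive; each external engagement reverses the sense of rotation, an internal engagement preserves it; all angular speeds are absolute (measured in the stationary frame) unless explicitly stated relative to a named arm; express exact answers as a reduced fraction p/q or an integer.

75/112

recognized (axles ride arm R): planetary set, 37/19/75 teeth
ring teeth: 37 + 2·19 = 75
37(ω_sun−ω_arm) = −75(ω_ring−ω_arm),  ω_sun = 0, ω_ring = 1
37(0−ω_arm) = −75(1−ω_arm)  ⇒  112·ω_arm = 75  ⇒  ω_arm = 75/112
ω_out/ω_in = 75/112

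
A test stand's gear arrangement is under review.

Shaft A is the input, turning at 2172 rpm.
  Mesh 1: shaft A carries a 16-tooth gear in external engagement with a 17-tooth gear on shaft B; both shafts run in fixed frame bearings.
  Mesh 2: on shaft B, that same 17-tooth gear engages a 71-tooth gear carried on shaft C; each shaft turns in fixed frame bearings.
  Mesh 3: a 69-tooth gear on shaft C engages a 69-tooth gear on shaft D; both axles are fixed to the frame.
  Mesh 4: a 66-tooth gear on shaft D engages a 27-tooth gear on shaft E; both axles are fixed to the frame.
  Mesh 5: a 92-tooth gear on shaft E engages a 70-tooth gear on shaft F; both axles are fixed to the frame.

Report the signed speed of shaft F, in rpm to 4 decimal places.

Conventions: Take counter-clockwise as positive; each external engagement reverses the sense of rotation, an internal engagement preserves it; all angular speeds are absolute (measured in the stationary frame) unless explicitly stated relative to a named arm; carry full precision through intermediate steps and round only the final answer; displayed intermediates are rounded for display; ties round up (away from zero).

-1572.5027 rpm

class = fixed-axis compound train [5 meshes; 5 ratios multiply, 5 sense flips]
mesh 1 [16T→17T]: ω = 2172.0000×16/17 = 2044.2353 rpm, sense flips to −
mesh 2 [17T→71T]: ω = 2044.2353×17/71 = 489.4648 rpm, sense flips to +
mesh 3 [69T→69T]: ω = 489.4648×69/69 = 489.4648 rpm, sense flips to −
mesh 4 [66T→27T]: ω = 489.4648×66/27 = 1196.4695 rpm, sense flips to +
mesh 5 [92T→70T]: ω = 1196.4695×92/70 = 1572.5027 rpm, sense flips to −
signed output speed = -1572.5027 rpm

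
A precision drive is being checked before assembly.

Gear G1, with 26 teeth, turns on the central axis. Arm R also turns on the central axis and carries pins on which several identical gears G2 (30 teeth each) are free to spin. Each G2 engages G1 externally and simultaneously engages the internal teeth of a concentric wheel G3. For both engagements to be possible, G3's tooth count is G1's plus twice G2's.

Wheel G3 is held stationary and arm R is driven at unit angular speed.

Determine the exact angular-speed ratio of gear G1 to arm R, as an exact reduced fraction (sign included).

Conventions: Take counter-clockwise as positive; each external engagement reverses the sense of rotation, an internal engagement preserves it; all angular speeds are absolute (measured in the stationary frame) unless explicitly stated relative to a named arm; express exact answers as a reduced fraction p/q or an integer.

topology: planetary set — G1 26T / G2 30T / G3 86T, arm = carrier (Willis)
ring teeth: 26 + 2·30 = 86
26(ω_sun−ω_arm) = −86(ω_ring−ω_arm),  ω_ring = 0, ω_arm = 1
ω_sun = 1 − (86/26)(0−1) = 56/13
ω_out/ω_in = 56/13

56/13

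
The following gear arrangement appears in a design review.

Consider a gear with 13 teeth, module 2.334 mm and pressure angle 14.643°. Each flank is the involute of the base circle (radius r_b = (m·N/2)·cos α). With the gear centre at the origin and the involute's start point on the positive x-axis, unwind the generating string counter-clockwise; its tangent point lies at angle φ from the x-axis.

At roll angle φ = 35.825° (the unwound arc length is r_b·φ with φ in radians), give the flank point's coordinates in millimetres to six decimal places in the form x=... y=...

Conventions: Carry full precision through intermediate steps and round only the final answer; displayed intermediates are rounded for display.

x=17.273103 y=1.149922

single-mesh involute tooth geometry (13T wheel at module 2.334)
pitch radius r_p = m·N/2 = 2.334·13/2 = 15.171000
base radius r_b = r_p·cos α = 15.171000·cos 14.643° = 14.678242
roll angle φ = 35.825° = 0.62526420 rad
x = r_b·(cos φ + φ·sin φ) = 17.273103
y = r_b·(sin φ − φ·cos φ) = 1.149922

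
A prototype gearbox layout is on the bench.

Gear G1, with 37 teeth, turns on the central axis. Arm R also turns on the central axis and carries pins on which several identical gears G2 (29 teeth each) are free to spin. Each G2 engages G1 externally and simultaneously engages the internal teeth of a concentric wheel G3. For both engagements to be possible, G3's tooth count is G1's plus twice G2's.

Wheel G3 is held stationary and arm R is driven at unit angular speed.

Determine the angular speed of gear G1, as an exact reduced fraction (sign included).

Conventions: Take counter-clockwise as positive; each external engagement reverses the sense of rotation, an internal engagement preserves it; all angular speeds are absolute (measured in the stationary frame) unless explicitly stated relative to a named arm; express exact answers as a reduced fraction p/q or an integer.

132/37

class = planetary set [G3 = 37+2·29 = 95; Willis about the carrier]
ring teeth: 37 + 2·29 = 95
37(ω_sun−ω_arm) = −95(ω_ring−ω_arm),  ω_ring = 0, ω_arm = 1
ω_sun = 1 − (95/37)(0−1) = 132/37
exact speed ratio = 132/37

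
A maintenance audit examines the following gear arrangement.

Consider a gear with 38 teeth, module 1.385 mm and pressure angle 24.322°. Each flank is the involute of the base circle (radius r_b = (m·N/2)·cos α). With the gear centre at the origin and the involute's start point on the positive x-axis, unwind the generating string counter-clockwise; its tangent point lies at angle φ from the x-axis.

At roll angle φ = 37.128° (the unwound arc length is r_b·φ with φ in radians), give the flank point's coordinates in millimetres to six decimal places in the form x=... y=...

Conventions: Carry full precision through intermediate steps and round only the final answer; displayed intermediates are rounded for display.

x=28.497712 y=2.085004

recognized (one wheel, involute flank): single-mesh tooth geometry, m = 1.385, N = 38
pitch radius r_p = m·N/2 = 1.385·38/2 = 26.315000
base radius r_b = r_p·cos α = 26.315000·cos 24.322° = 23.979417
roll angle φ = 37.128° = 0.64800584 rad
x = r_b·(cos φ + φ·sin φ) = 28.497712
y = r_b·(sin φ − φ·cos φ) = 2.085004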